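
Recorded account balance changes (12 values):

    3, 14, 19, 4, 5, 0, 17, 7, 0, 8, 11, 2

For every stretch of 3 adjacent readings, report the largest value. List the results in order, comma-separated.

Sliding a size-3 window across the 12 values:
[3, 14, 19] → max 19
[14, 19, 4] → max 19
[19, 4, 5] → max 19
[4, 5, 0] → max 5
[5, 0, 17] → max 17
[0, 17, 7] → max 17
[17, 7, 0] → max 17
[7, 0, 8] → max 8
[0, 8, 11] → max 11
[8, 11, 2] → max 11

19, 19, 19, 5, 17, 17, 17, 8, 11, 11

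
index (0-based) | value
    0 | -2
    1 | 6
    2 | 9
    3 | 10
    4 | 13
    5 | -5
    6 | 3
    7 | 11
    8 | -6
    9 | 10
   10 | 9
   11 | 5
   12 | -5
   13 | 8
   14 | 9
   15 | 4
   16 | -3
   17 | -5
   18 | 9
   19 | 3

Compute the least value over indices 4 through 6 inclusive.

Elements at indices 4..6: 13, -5, 3
min(13, -5, 3) = -5

-5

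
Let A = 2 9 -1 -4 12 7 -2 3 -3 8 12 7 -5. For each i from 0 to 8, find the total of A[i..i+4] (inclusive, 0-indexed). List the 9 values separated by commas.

(2, 9, -1, -4, 12) → sum 18
(9, -1, -4, 12, 7) → sum 23
(-1, -4, 12, 7, -2) → sum 12
(-4, 12, 7, -2, 3) → sum 16
(12, 7, -2, 3, -3) → sum 17
(7, -2, 3, -3, 8) → sum 13
(-2, 3, -3, 8, 12) → sum 18
(3, -3, 8, 12, 7) → sum 27
(-3, 8, 12, 7, -5) → sum 19

18, 23, 12, 16, 17, 13, 18, 27, 19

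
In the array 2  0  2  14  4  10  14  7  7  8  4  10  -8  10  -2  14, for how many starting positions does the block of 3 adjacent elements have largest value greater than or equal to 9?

11

2 0 2 → max 2
0 2 14 → max 14  ≥ 9 ✓
2 14 4 → max 14  ≥ 9 ✓
14 4 10 → max 14  ≥ 9 ✓
4 10 14 → max 14  ≥ 9 ✓
10 14 7 → max 14  ≥ 9 ✓
14 7 7 → max 14  ≥ 9 ✓
7 7 8 → max 8
7 8 4 → max 8
8 4 10 → max 10  ≥ 9 ✓
4 10 -8 → max 10  ≥ 9 ✓
10 -8 10 → max 10  ≥ 9 ✓
-8 10 -2 → max 10  ≥ 9 ✓
10 -2 14 → max 14  ≥ 9 ✓
11 windows satisfy the condition.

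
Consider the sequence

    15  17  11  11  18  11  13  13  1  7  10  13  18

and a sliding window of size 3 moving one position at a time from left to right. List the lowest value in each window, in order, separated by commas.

11, 11, 11, 11, 11, 11, 1, 1, 1, 7, 10

Sliding a size-3 window across the 13 values:
[15, 17, 11] → min 11
[17, 11, 11] → min 11
[11, 11, 18] → min 11
[11, 18, 11] → min 11
[18, 11, 13] → min 11
[11, 13, 13] → min 11
[13, 13, 1] → min 1
[13, 1, 7] → min 1
[1, 7, 10] → min 1
[7, 10, 13] → min 7
[10, 13, 18] → min 10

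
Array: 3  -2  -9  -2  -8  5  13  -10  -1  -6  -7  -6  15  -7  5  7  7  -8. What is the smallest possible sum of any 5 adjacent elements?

-30

Window sums for each of the 14 positions:
[3, -2, -9, -2, -8] → sum -18
[-2, -9, -2, -8, 5] → sum -16
[-9, -2, -8, 5, 13] → sum -1
[-2, -8, 5, 13, -10] → sum -2
[-8, 5, 13, -10, -1] → sum -1
[5, 13, -10, -1, -6] → sum 1
[13, -10, -1, -6, -7] → sum -11
[-10, -1, -6, -7, -6] → sum -30
[-1, -6, -7, -6, 15] → sum -5
[-6, -7, -6, 15, -7] → sum -11
[-7, -6, 15, -7, 5] → sum 0
[-6, 15, -7, 5, 7] → sum 14
[15, -7, 5, 7, 7] → sum 27
[-7, 5, 7, 7, -8] → sum 4
Smallest of these is -30.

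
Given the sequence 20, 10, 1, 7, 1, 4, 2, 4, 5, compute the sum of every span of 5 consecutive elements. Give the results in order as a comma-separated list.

39, 23, 15, 18, 16

20 10 1 7 1 → sum 39
10 1 7 1 4 → sum 23
1 7 1 4 2 → sum 15
7 1 4 2 4 → sum 18
1 4 2 4 5 → sum 16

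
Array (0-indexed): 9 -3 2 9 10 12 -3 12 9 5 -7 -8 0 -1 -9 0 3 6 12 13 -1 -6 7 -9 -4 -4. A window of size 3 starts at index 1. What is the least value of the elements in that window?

-3

Elements at indices 1..3: -3, 2, 9
min(-3, 2, 9) = -3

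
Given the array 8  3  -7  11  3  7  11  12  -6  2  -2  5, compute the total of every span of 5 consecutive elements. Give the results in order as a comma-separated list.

Sliding a size-5 window across the 12 values:
(8, 3, -7, 11, 3) → sum 18
(3, -7, 11, 3, 7) → sum 17
(-7, 11, 3, 7, 11) → sum 25
(11, 3, 7, 11, 12) → sum 44
(3, 7, 11, 12, -6) → sum 27
(7, 11, 12, -6, 2) → sum 26
(11, 12, -6, 2, -2) → sum 17
(12, -6, 2, -2, 5) → sum 11

18, 17, 25, 44, 27, 26, 17, 11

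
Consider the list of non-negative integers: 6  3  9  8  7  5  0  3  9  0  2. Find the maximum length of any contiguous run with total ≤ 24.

6

[6] sum 6 len 1
[6, 3] sum 9 len 2
[6, 3, 9] sum 18 len 3
[3, 9, 8] sum 20 len 3
[9, 8, 7] sum 24 len 3
[8, 7, 5] sum 20 len 3
[8, 7, 5, 0] sum 20 len 4
[8, 7, 5, 0, 3] sum 23 len 5
[7, 5, 0, 3, 9] sum 24 len 5
[7, 5, 0, 3, 9, 0] sum 24 len 6
[5, 0, 3, 9, 0, 2] sum 19 len 6
Longest length seen: 6.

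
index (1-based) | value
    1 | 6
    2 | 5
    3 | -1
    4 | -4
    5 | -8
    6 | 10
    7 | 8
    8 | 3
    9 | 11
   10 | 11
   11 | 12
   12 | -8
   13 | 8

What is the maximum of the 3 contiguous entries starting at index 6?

10

Elements at indices 6..8: 10, 8, 3
max(10, 8, 3) = 10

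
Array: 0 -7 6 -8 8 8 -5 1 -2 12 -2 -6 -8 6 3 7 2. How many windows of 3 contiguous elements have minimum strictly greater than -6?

7

0 -7 6 → min -7
-7 6 -8 → min -8
6 -8 8 → min -8
-8 8 8 → min -8
8 8 -5 → min -5  > -6 ✓
8 -5 1 → min -5  > -6 ✓
-5 1 -2 → min -5  > -6 ✓
1 -2 12 → min -2  > -6 ✓
-2 12 -2 → min -2  > -6 ✓
12 -2 -6 → min -6
-2 -6 -8 → min -8
-6 -8 6 → min -8
-8 6 3 → min -8
6 3 7 → min 3  > -6 ✓
3 7 2 → min 2  > -6 ✓
7 windows satisfy the condition.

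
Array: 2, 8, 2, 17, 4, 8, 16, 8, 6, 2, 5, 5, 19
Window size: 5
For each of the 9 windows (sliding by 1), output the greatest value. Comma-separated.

17, 17, 17, 17, 16, 16, 16, 8, 19

2 8 2 17 4 → max 17
8 2 17 4 8 → max 17
2 17 4 8 16 → max 17
17 4 8 16 8 → max 17
4 8 16 8 6 → max 16
8 16 8 6 2 → max 16
16 8 6 2 5 → max 16
8 6 2 5 5 → max 8
6 2 5 5 19 → max 19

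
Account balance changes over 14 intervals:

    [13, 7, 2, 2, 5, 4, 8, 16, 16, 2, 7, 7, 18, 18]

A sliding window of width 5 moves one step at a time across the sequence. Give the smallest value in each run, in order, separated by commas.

(13, 7, 2, 2, 5) → min 2
(7, 2, 2, 5, 4) → min 2
(2, 2, 5, 4, 8) → min 2
(2, 5, 4, 8, 16) → min 2
(5, 4, 8, 16, 16) → min 4
(4, 8, 16, 16, 2) → min 2
(8, 16, 16, 2, 7) → min 2
(16, 16, 2, 7, 7) → min 2
(16, 2, 7, 7, 18) → min 2
(2, 7, 7, 18, 18) → min 2

2, 2, 2, 2, 4, 2, 2, 2, 2, 2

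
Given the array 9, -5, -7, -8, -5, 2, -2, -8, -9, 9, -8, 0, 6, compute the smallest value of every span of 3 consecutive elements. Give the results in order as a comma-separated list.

(9, -5, -7) → min -7
(-5, -7, -8) → min -8
(-7, -8, -5) → min -8
(-8, -5, 2) → min -8
(-5, 2, -2) → min -5
(2, -2, -8) → min -8
(-2, -8, -9) → min -9
(-8, -9, 9) → min -9
(-9, 9, -8) → min -9
(9, -8, 0) → min -8
(-8, 0, 6) → min -8

-7, -8, -8, -8, -5, -8, -9, -9, -9, -8, -8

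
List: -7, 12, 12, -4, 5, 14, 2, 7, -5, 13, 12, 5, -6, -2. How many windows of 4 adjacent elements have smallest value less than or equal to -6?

3

[-7, 12, 12, -4] → min -7  ≤ -6 ✓
[12, 12, -4, 5] → min -4
[12, -4, 5, 14] → min -4
[-4, 5, 14, 2] → min -4
[5, 14, 2, 7] → min 2
[14, 2, 7, -5] → min -5
[2, 7, -5, 13] → min -5
[7, -5, 13, 12] → min -5
[-5, 13, 12, 5] → min -5
[13, 12, 5, -6] → min -6  ≤ -6 ✓
[12, 5, -6, -2] → min -6  ≤ -6 ✓
3 windows satisfy the condition.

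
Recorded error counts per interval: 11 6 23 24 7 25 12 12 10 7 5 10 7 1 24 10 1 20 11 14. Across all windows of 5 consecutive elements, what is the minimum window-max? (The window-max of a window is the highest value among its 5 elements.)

11 6 23 24 7 → max 24
6 23 24 7 25 → max 25
23 24 7 25 12 → max 25
24 7 25 12 12 → max 25
7 25 12 12 10 → max 25
25 12 12 10 7 → max 25
12 12 10 7 5 → max 12
12 10 7 5 10 → max 12
10 7 5 10 7 → max 10
7 5 10 7 1 → max 10
5 10 7 1 24 → max 24
10 7 1 24 10 → max 24
7 1 24 10 1 → max 24
1 24 10 1 20 → max 24
24 10 1 20 11 → max 24
10 1 20 11 14 → max 20
Minimum of these is 10.

10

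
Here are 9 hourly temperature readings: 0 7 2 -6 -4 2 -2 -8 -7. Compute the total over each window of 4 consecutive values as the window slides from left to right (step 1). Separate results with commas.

3, -1, -6, -10, -12, -15

(0, 7, 2, -6) → sum 3
(7, 2, -6, -4) → sum -1
(2, -6, -4, 2) → sum -6
(-6, -4, 2, -2) → sum -10
(-4, 2, -2, -8) → sum -12
(2, -2, -8, -7) → sum -15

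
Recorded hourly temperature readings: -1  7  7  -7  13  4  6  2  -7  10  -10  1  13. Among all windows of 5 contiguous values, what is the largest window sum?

24

-1 7 7 -7 13 → sum 19
7 7 -7 13 4 → sum 24
7 -7 13 4 6 → sum 23
-7 13 4 6 2 → sum 18
13 4 6 2 -7 → sum 18
4 6 2 -7 10 → sum 15
6 2 -7 10 -10 → sum 1
2 -7 10 -10 1 → sum -4
-7 10 -10 1 13 → sum 7
Largest of these is 24.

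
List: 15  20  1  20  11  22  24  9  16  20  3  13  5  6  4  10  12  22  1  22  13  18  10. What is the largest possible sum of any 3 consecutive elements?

57

(15, 20, 1) → sum 36
(20, 1, 20) → sum 41
(1, 20, 11) → sum 32
(20, 11, 22) → sum 53
(11, 22, 24) → sum 57
(22, 24, 9) → sum 55
(24, 9, 16) → sum 49
(9, 16, 20) → sum 45
(16, 20, 3) → sum 39
(20, 3, 13) → sum 36
(3, 13, 5) → sum 21
(13, 5, 6) → sum 24
(5, 6, 4) → sum 15
(6, 4, 10) → sum 20
(4, 10, 12) → sum 26
(10, 12, 22) → sum 44
(12, 22, 1) → sum 35
(22, 1, 22) → sum 45
(1, 22, 13) → sum 36
(22, 13, 18) → sum 53
(13, 18, 10) → sum 41
Largest of these is 57.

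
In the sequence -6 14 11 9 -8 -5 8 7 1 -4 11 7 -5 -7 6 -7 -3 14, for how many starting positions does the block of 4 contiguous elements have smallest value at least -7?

(-6, 14, 11, 9) → min -6  ≥ -7 ✓
(14, 11, 9, -8) → min -8
(11, 9, -8, -5) → min -8
(9, -8, -5, 8) → min -8
(-8, -5, 8, 7) → min -8
(-5, 8, 7, 1) → min -5  ≥ -7 ✓
(8, 7, 1, -4) → min -4  ≥ -7 ✓
(7, 1, -4, 11) → min -4  ≥ -7 ✓
(1, -4, 11, 7) → min -4  ≥ -7 ✓
(-4, 11, 7, -5) → min -5  ≥ -7 ✓
(11, 7, -5, -7) → min -7  ≥ -7 ✓
(7, -5, -7, 6) → min -7  ≥ -7 ✓
(-5, -7, 6, -7) → min -7  ≥ -7 ✓
(-7, 6, -7, -3) → min -7  ≥ -7 ✓
(6, -7, -3, 14) → min -7  ≥ -7 ✓
11 windows satisfy the condition.

11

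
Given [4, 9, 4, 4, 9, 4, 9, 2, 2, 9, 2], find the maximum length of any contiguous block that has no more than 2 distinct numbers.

7

Extend right; when distinct count exceeds 2, shrink from the left:
add 4: window [4] (1 distinct), len 1
add 9: window [4, 9] (2 distinct), len 2
add 4: window [4, 9, 4] (2 distinct), len 3
add 4: window [4, 9, 4, 4] (2 distinct), len 4
add 9: window [4, 9, 4, 4, 9] (2 distinct), len 5
add 4: window [4, 9, 4, 4, 9, 4] (2 distinct), len 6
add 9: window [4, 9, 4, 4, 9, 4, 9] (2 distinct), len 7
add 2: window [9, 2] (2 distinct), len 2
add 2: window [9, 2, 2] (2 distinct), len 3
add 9: window [9, 2, 2, 9] (2 distinct), len 4
add 2: window [9, 2, 2, 9, 2] (2 distinct), len 5
Longest length with ≤2 distinct: 7.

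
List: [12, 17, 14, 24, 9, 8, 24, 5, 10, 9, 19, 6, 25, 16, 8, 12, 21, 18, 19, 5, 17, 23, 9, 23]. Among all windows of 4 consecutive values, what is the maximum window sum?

72

Window sums for each of the 21 positions:
[12, 17, 14, 24] → sum 67
[17, 14, 24, 9] → sum 64
[14, 24, 9, 8] → sum 55
[24, 9, 8, 24] → sum 65
[9, 8, 24, 5] → sum 46
[8, 24, 5, 10] → sum 47
[24, 5, 10, 9] → sum 48
[5, 10, 9, 19] → sum 43
[10, 9, 19, 6] → sum 44
[9, 19, 6, 25] → sum 59
[19, 6, 25, 16] → sum 66
[6, 25, 16, 8] → sum 55
[25, 16, 8, 12] → sum 61
[16, 8, 12, 21] → sum 57
[8, 12, 21, 18] → sum 59
[12, 21, 18, 19] → sum 70
[21, 18, 19, 5] → sum 63
[18, 19, 5, 17] → sum 59
[19, 5, 17, 23] → sum 64
[5, 17, 23, 9] → sum 54
[17, 23, 9, 23] → sum 72
Maximum of these is 72.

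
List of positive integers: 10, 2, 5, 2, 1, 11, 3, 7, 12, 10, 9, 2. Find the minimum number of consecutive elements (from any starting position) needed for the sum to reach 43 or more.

5

add 10: running sum 10 < 43
add 2: running sum 12 < 43
add 5: running sum 17 < 43
add 2: running sum 19 < 43
add 1: running sum 20 < 43
add 11: running sum 31 < 43
add 3: running sum 34 < 43
add 7: running sum 41 < 43
end 8: [2, 5, 2, 1, 11, 3, 7, 12] sum 43, len 8
end 9: [11, 3, 7, 12, 10] sum 43, len 5
end 10: [11, 3, 7, 12, 10, 9] sum 52, len 6
end 11: [3, 7, 12, 10, 9, 2] sum 43, len 6
Shortest qualifying length: 5.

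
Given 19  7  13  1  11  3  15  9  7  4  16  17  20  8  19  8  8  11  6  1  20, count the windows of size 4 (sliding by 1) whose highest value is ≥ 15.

(19, 7, 13, 1) → max 19  ≥ 15 ✓
(7, 13, 1, 11) → max 13
(13, 1, 11, 3) → max 13
(1, 11, 3, 15) → max 15  ≥ 15 ✓
(11, 3, 15, 9) → max 15  ≥ 15 ✓
(3, 15, 9, 7) → max 15  ≥ 15 ✓
(15, 9, 7, 4) → max 15  ≥ 15 ✓
(9, 7, 4, 16) → max 16  ≥ 15 ✓
(7, 4, 16, 17) → max 17  ≥ 15 ✓
(4, 16, 17, 20) → max 20  ≥ 15 ✓
(16, 17, 20, 8) → max 20  ≥ 15 ✓
(17, 20, 8, 19) → max 20  ≥ 15 ✓
(20, 8, 19, 8) → max 20  ≥ 15 ✓
(8, 19, 8, 8) → max 19  ≥ 15 ✓
(19, 8, 8, 11) → max 19  ≥ 15 ✓
(8, 8, 11, 6) → max 11
(8, 11, 6, 1) → max 11
(11, 6, 1, 20) → max 20  ≥ 15 ✓
14 windows satisfy the condition.

14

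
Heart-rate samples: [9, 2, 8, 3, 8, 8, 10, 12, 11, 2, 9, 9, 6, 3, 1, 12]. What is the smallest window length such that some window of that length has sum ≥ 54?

7

add 9: running sum 9 < 54
add 2: running sum 11 < 54
add 8: running sum 19 < 54
add 3: running sum 22 < 54
add 8: running sum 30 < 54
add 8: running sum 38 < 54
add 10: running sum 48 < 54
end 7: [9, 2, 8, 3, 8, 8, 10, 12] sum 60, len 8
end 8: [8, 3, 8, 8, 10, 12, 11] sum 60, len 7
end 9: [3, 8, 8, 10, 12, 11, 2] sum 54, len 7
end 10: [8, 8, 10, 12, 11, 2, 9] sum 60, len 7
end 11: [8, 10, 12, 11, 2, 9, 9] sum 61, len 7
end 12: [10, 12, 11, 2, 9, 9, 6] sum 59, len 7
end 13: [10, 12, 11, 2, 9, 9, 6, 3] sum 62, len 8
end 14: [10, 12, 11, 2, 9, 9, 6, 3, 1] sum 63, len 9
end 15: [12, 11, 2, 9, 9, 6, 3, 1, 12] sum 65, len 9
Shortest qualifying length: 7.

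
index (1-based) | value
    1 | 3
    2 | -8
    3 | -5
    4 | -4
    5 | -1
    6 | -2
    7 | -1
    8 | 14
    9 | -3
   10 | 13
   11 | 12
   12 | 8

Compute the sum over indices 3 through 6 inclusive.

-12

Elements at indices 3..6: -5, -4, -1, -2
sum(-5, -4, -1, -2) = -12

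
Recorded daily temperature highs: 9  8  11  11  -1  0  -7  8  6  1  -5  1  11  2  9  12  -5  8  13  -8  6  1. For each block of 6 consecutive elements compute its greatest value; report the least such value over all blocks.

8

[9, 8, 11, 11, -1, 0] → max 11
[8, 11, 11, -1, 0, -7] → max 11
[11, 11, -1, 0, -7, 8] → max 11
[11, -1, 0, -7, 8, 6] → max 11
[-1, 0, -7, 8, 6, 1] → max 8
[0, -7, 8, 6, 1, -5] → max 8
[-7, 8, 6, 1, -5, 1] → max 8
[8, 6, 1, -5, 1, 11] → max 11
[6, 1, -5, 1, 11, 2] → max 11
[1, -5, 1, 11, 2, 9] → max 11
[-5, 1, 11, 2, 9, 12] → max 12
[1, 11, 2, 9, 12, -5] → max 12
[11, 2, 9, 12, -5, 8] → max 12
[2, 9, 12, -5, 8, 13] → max 13
[9, 12, -5, 8, 13, -8] → max 13
[12, -5, 8, 13, -8, 6] → max 13
[-5, 8, 13, -8, 6, 1] → max 13
Least of these is 8.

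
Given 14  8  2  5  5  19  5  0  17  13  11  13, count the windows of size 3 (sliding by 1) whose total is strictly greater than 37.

14 8 2 → sum 24
8 2 5 → sum 15
2 5 5 → sum 12
5 5 19 → sum 29
5 19 5 → sum 29
19 5 0 → sum 24
5 0 17 → sum 22
0 17 13 → sum 30
17 13 11 → sum 41  > 37 ✓
13 11 13 → sum 37
1 window satisfy the condition.

1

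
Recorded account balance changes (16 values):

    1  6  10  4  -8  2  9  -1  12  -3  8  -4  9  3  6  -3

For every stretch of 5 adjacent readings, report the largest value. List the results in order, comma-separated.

10, 10, 10, 9, 12, 12, 12, 12, 12, 9, 9, 9

Sliding a size-5 window across the 16 values:
1 6 10 4 -8 → max 10
6 10 4 -8 2 → max 10
10 4 -8 2 9 → max 10
4 -8 2 9 -1 → max 9
-8 2 9 -1 12 → max 12
2 9 -1 12 -3 → max 12
9 -1 12 -3 8 → max 12
-1 12 -3 8 -4 → max 12
12 -3 8 -4 9 → max 12
-3 8 -4 9 3 → max 9
8 -4 9 3 6 → max 9
-4 9 3 6 -3 → max 9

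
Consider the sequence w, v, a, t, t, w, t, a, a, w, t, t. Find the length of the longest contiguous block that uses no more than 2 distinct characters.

Extend right; when distinct count exceeds 2, shrink from the left:
add w: window [w] (1 distinct), len 1
add v: window [w, v] (2 distinct), len 2
add a: window [v, a] (2 distinct), len 2
add t: window [a, t] (2 distinct), len 2
add t: window [a, t, t] (2 distinct), len 3
add w: window [t, t, w] (2 distinct), len 3
add t: window [t, t, w, t] (2 distinct), len 4
add a: window [t, a] (2 distinct), len 2
add a: window [t, a, a] (2 distinct), len 3
add w: window [a, a, w] (2 distinct), len 3
add t: window [w, t] (2 distinct), len 2
add t: window [w, t, t] (2 distinct), len 3
Longest length with ≤2 distinct: 4.

4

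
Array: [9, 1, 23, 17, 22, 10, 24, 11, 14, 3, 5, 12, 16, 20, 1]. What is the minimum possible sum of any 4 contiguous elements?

(9, 1, 23, 17) → sum 50
(1, 23, 17, 22) → sum 63
(23, 17, 22, 10) → sum 72
(17, 22, 10, 24) → sum 73
(22, 10, 24, 11) → sum 67
(10, 24, 11, 14) → sum 59
(24, 11, 14, 3) → sum 52
(11, 14, 3, 5) → sum 33
(14, 3, 5, 12) → sum 34
(3, 5, 12, 16) → sum 36
(5, 12, 16, 20) → sum 53
(12, 16, 20, 1) → sum 49
Minimum of these is 33.

33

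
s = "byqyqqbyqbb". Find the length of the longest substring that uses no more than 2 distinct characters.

5

add b: window [b] (1 distinct), len 1
add y: window [b, y] (2 distinct), len 2
add q: window [y, q] (2 distinct), len 2
add y: window [y, q, y] (2 distinct), len 3
add q: window [y, q, y, q] (2 distinct), len 4
add q: window [y, q, y, q, q] (2 distinct), len 5
add b: window [q, q, b] (2 distinct), len 3
add y: window [b, y] (2 distinct), len 2
add q: window [y, q] (2 distinct), len 2
add b: window [q, b] (2 distinct), len 2
add b: window [q, b, b] (2 distinct), len 3
Longest length with ≤2 distinct: 5.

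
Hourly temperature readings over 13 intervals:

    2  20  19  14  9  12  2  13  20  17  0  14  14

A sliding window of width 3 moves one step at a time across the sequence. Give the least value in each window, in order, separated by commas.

2, 14, 9, 9, 2, 2, 2, 13, 0, 0, 0

2 20 19 → min 2
20 19 14 → min 14
19 14 9 → min 9
14 9 12 → min 9
9 12 2 → min 2
12 2 13 → min 2
2 13 20 → min 2
13 20 17 → min 13
20 17 0 → min 0
17 0 14 → min 0
0 14 14 → min 0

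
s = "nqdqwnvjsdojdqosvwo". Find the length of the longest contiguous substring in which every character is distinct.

8

[n] len 1
[n, q] len 2
[n, q, d] len 3
[d, q] len 2
[d, q, w] len 3
[d, q, w, n] len 4
[d, q, w, n, v] len 5
[d, q, w, n, v, j] len 6
[d, q, w, n, v, j, s] len 7
[q, w, n, v, j, s, d] len 7
[q, w, n, v, j, s, d, o] len 8
[s, d, o, j] len 4
[o, j, d] len 3
[o, j, d, q] len 4
[j, d, q, o] len 4
[j, d, q, o, s] len 5
[j, d, q, o, s, v] len 6
[j, d, q, o, s, v, w] len 7
[s, v, w, o] len 4
Longest all-distinct length: 8.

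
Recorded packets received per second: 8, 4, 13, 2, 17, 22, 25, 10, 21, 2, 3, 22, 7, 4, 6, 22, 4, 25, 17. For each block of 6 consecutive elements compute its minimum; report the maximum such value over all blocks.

4

Window mins for each of the 14 positions:
8 4 13 2 17 22 → min 2
4 13 2 17 22 25 → min 2
13 2 17 22 25 10 → min 2
2 17 22 25 10 21 → min 2
17 22 25 10 21 2 → min 2
22 25 10 21 2 3 → min 2
25 10 21 2 3 22 → min 2
10 21 2 3 22 7 → min 2
21 2 3 22 7 4 → min 2
2 3 22 7 4 6 → min 2
3 22 7 4 6 22 → min 3
22 7 4 6 22 4 → min 4
7 4 6 22 4 25 → min 4
4 6 22 4 25 17 → min 4
Maximum of these is 4.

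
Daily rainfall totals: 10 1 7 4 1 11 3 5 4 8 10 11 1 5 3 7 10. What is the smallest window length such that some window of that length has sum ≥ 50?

7

add 10: running sum 10 < 50
add 1: running sum 11 < 50
add 7: running sum 18 < 50
add 4: running sum 22 < 50
add 1: running sum 23 < 50
add 11: running sum 34 < 50
add 3: running sum 37 < 50
add 5: running sum 42 < 50
add 4: running sum 46 < 50
end 9: [10, 1, 7, 4, 1, 11, 3, 5, 4, 8] sum 54, len 10
end 10: [7, 4, 1, 11, 3, 5, 4, 8, 10] sum 53, len 9
end 11: [11, 3, 5, 4, 8, 10, 11] sum 52, len 7
end 12: [11, 3, 5, 4, 8, 10, 11, 1] sum 53, len 8
end 13: [11, 3, 5, 4, 8, 10, 11, 1, 5] sum 58, len 9
end 14: [3, 5, 4, 8, 10, 11, 1, 5, 3] sum 50, len 9
end 15: [5, 4, 8, 10, 11, 1, 5, 3, 7] sum 54, len 9
end 16: [8, 10, 11, 1, 5, 3, 7, 10] sum 55, len 8
Shortest qualifying length: 7.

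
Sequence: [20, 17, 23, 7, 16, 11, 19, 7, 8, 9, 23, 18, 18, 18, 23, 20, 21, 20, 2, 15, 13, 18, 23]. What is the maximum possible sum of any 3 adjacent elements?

Each size-3 window and its sum:
(20, 17, 23) → sum 60
(17, 23, 7) → sum 47
(23, 7, 16) → sum 46
(7, 16, 11) → sum 34
(16, 11, 19) → sum 46
(11, 19, 7) → sum 37
(19, 7, 8) → sum 34
(7, 8, 9) → sum 24
(8, 9, 23) → sum 40
(9, 23, 18) → sum 50
(23, 18, 18) → sum 59
(18, 18, 18) → sum 54
(18, 18, 23) → sum 59
(18, 23, 20) → sum 61
(23, 20, 21) → sum 64
(20, 21, 20) → sum 61
(21, 20, 2) → sum 43
(20, 2, 15) → sum 37
(2, 15, 13) → sum 30
(15, 13, 18) → sum 46
(13, 18, 23) → sum 54
Maximum of these is 64.

64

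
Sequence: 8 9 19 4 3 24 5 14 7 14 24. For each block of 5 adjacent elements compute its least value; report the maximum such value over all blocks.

5

Each size-5 window and its min:
8 9 19 4 3 → min 3
9 19 4 3 24 → min 3
19 4 3 24 5 → min 3
4 3 24 5 14 → min 3
3 24 5 14 7 → min 3
24 5 14 7 14 → min 5
5 14 7 14 24 → min 5
Maximum of these is 5.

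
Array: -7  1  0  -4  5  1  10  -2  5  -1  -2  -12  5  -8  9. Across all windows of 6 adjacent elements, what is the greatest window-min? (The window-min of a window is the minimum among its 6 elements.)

Window mins for each of the 10 positions:
[-7, 1, 0, -4, 5, 1] → min -7
[1, 0, -4, 5, 1, 10] → min -4
[0, -4, 5, 1, 10, -2] → min -4
[-4, 5, 1, 10, -2, 5] → min -4
[5, 1, 10, -2, 5, -1] → min -2
[1, 10, -2, 5, -1, -2] → min -2
[10, -2, 5, -1, -2, -12] → min -12
[-2, 5, -1, -2, -12, 5] → min -12
[5, -1, -2, -12, 5, -8] → min -12
[-1, -2, -12, 5, -8, 9] → min -12
Greatest of these is -2.

-2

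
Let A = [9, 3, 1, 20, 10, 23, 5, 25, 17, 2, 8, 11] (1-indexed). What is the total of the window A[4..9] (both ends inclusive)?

100

Elements at indices 4..9: 20, 10, 23, 5, 25, 17
sum(20, 10, 23, 5, 25, 17) = 100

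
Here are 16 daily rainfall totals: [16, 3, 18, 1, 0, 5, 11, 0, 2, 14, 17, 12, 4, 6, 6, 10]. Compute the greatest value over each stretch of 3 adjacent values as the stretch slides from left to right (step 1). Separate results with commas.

18, 18, 18, 5, 11, 11, 11, 14, 17, 17, 17, 12, 6, 10

[16, 3, 18] → max 18
[3, 18, 1] → max 18
[18, 1, 0] → max 18
[1, 0, 5] → max 5
[0, 5, 11] → max 11
[5, 11, 0] → max 11
[11, 0, 2] → max 11
[0, 2, 14] → max 14
[2, 14, 17] → max 17
[14, 17, 12] → max 17
[17, 12, 4] → max 17
[12, 4, 6] → max 12
[4, 6, 6] → max 6
[6, 6, 10] → max 10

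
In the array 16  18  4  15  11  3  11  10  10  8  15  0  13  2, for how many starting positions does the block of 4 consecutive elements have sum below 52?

(16, 18, 4, 15) → sum 53
(18, 4, 15, 11) → sum 48  < 52 ✓
(4, 15, 11, 3) → sum 33  < 52 ✓
(15, 11, 3, 11) → sum 40  < 52 ✓
(11, 3, 11, 10) → sum 35  < 52 ✓
(3, 11, 10, 10) → sum 34  < 52 ✓
(11, 10, 10, 8) → sum 39  < 52 ✓
(10, 10, 8, 15) → sum 43  < 52 ✓
(10, 8, 15, 0) → sum 33  < 52 ✓
(8, 15, 0, 13) → sum 36  < 52 ✓
(15, 0, 13, 2) → sum 30  < 52 ✓
10 windows satisfy the condition.

10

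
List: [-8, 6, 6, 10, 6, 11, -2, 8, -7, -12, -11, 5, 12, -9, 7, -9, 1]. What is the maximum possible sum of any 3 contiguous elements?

27

[-8, 6, 6] → sum 4
[6, 6, 10] → sum 22
[6, 10, 6] → sum 22
[10, 6, 11] → sum 27
[6, 11, -2] → sum 15
[11, -2, 8] → sum 17
[-2, 8, -7] → sum -1
[8, -7, -12] → sum -11
[-7, -12, -11] → sum -30
[-12, -11, 5] → sum -18
[-11, 5, 12] → sum 6
[5, 12, -9] → sum 8
[12, -9, 7] → sum 10
[-9, 7, -9] → sum -11
[7, -9, 1] → sum -1
Maximum of these is 27.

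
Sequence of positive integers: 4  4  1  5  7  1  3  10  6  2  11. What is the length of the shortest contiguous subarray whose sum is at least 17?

3

Extend right; whenever the sum reaches 17, record the length and shrink from the left:
add 4: running sum 4 < 17
add 4: running sum 8 < 17
add 1: running sum 9 < 17
add 5: running sum 14 < 17
add 7: shortest ending here [4, 1, 5, 7] sum 17, len 4
add 1: shortest ending here [4, 1, 5, 7, 1] sum 18, len 5
add 3: shortest ending here [1, 5, 7, 1, 3] sum 17, len 5
add 10: shortest ending here [7, 1, 3, 10] sum 21, len 4
add 6: shortest ending here [3, 10, 6] sum 19, len 3
add 2: shortest ending here [10, 6, 2] sum 18, len 3
add 11: shortest ending here [6, 2, 11] sum 19, len 3
Shortest qualifying length: 3.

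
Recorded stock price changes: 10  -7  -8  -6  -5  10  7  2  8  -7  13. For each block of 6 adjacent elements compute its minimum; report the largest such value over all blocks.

-6

Each size-6 window and its min:
10 -7 -8 -6 -5 10 → min -8
-7 -8 -6 -5 10 7 → min -8
-8 -6 -5 10 7 2 → min -8
-6 -5 10 7 2 8 → min -6
-5 10 7 2 8 -7 → min -7
10 7 2 8 -7 13 → min -7
Largest of these is -6.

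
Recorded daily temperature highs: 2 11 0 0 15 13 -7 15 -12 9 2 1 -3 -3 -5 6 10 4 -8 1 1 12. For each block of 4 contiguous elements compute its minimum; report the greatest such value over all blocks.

2 11 0 0 → min 0
11 0 0 15 → min 0
0 0 15 13 → min 0
0 15 13 -7 → min -7
15 13 -7 15 → min -7
13 -7 15 -12 → min -12
-7 15 -12 9 → min -12
15 -12 9 2 → min -12
-12 9 2 1 → min -12
9 2 1 -3 → min -3
2 1 -3 -3 → min -3
1 -3 -3 -5 → min -5
-3 -3 -5 6 → min -5
-3 -5 6 10 → min -5
-5 6 10 4 → min -5
6 10 4 -8 → min -8
10 4 -8 1 → min -8
4 -8 1 1 → min -8
-8 1 1 12 → min -8
Greatest of these is 0.

0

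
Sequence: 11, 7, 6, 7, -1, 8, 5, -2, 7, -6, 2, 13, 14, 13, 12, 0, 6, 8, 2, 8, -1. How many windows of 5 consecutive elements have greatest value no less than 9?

9

[11, 7, 6, 7, -1] → max 11  ≥ 9 ✓
[7, 6, 7, -1, 8] → max 8
[6, 7, -1, 8, 5] → max 8
[7, -1, 8, 5, -2] → max 8
[-1, 8, 5, -2, 7] → max 8
[8, 5, -2, 7, -6] → max 8
[5, -2, 7, -6, 2] → max 7
[-2, 7, -6, 2, 13] → max 13  ≥ 9 ✓
[7, -6, 2, 13, 14] → max 14  ≥ 9 ✓
[-6, 2, 13, 14, 13] → max 14  ≥ 9 ✓
[2, 13, 14, 13, 12] → max 14  ≥ 9 ✓
[13, 14, 13, 12, 0] → max 14  ≥ 9 ✓
[14, 13, 12, 0, 6] → max 14  ≥ 9 ✓
[13, 12, 0, 6, 8] → max 13  ≥ 9 ✓
[12, 0, 6, 8, 2] → max 12  ≥ 9 ✓
[0, 6, 8, 2, 8] → max 8
[6, 8, 2, 8, -1] → max 8
9 windows satisfy the condition.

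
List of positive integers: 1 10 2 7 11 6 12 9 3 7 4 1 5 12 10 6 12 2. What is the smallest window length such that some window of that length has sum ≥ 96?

add 1: running sum 1 < 96
add 10: running sum 11 < 96
add 2: running sum 13 < 96
add 7: running sum 20 < 96
add 11: running sum 31 < 96
add 6: running sum 37 < 96
add 12: running sum 49 < 96
add 9: running sum 58 < 96
add 3: running sum 61 < 96
add 7: running sum 68 < 96
add 4: running sum 72 < 96
add 1: running sum 73 < 96
add 5: running sum 78 < 96
add 12: running sum 90 < 96
add 10: shortest ending here [10, 2, 7, 11, 6, 12, 9, 3, 7, 4, 1, 5, 12, 10] sum 99, len 14
add 6: shortest ending here [10, 2, 7, 11, 6, 12, 9, 3, 7, 4, 1, 5, 12, 10, 6] sum 105, len 15
add 12: shortest ending here [11, 6, 12, 9, 3, 7, 4, 1, 5, 12, 10, 6, 12] sum 98, len 13
add 2: shortest ending here [11, 6, 12, 9, 3, 7, 4, 1, 5, 12, 10, 6, 12, 2] sum 100, len 14
Shortest qualifying length: 13.

13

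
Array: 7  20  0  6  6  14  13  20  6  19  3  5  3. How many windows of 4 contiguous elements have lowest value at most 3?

6

(7, 20, 0, 6) → min 0  ≤ 3 ✓
(20, 0, 6, 6) → min 0  ≤ 3 ✓
(0, 6, 6, 14) → min 0  ≤ 3 ✓
(6, 6, 14, 13) → min 6
(6, 14, 13, 20) → min 6
(14, 13, 20, 6) → min 6
(13, 20, 6, 19) → min 6
(20, 6, 19, 3) → min 3  ≤ 3 ✓
(6, 19, 3, 5) → min 3  ≤ 3 ✓
(19, 3, 5, 3) → min 3  ≤ 3 ✓
6 windows satisfy the condition.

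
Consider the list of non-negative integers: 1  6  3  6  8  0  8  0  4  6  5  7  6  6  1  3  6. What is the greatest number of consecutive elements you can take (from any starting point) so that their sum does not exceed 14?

4

Extend to the right; shrink from the left whenever the sum exceeds 14:
→ 1: sum 1, len 1
→ 6: sum 7, len 2
→ 3: sum 10, len 3
→ 6 (dropped 1, 6): sum 9, len 2
→ 8 (dropped 3): sum 14, len 2
→ 0: sum 14, len 3
→ 8 (dropped 6, 8): sum 8, len 2
→ 0: sum 8, len 3
→ 4: sum 12, len 4
→ 6 (dropped 0, 8): sum 10, len 3
→ 5 (dropped 0, 4): sum 11, len 2
→ 7 (dropped 6): sum 12, len 2
→ 6 (dropped 5): sum 13, len 2
→ 6 (dropped 7): sum 12, len 2
→ 1: sum 13, len 3
→ 3 (dropped 6): sum 10, len 3
→ 6 (dropped 6): sum 10, len 3
Longest length seen: 4.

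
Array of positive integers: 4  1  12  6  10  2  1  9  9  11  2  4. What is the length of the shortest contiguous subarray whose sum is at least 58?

Extend right; whenever the sum reaches 58, record the length and shrink from the left:
add 4: running sum 4 < 58
add 1: running sum 5 < 58
add 12: running sum 17 < 58
add 6: running sum 23 < 58
add 10: running sum 33 < 58
add 2: running sum 35 < 58
add 1: running sum 36 < 58
add 9: running sum 45 < 58
add 9: running sum 54 < 58
end 9: [12, 6, 10, 2, 1, 9, 9, 11] sum 60, len 8
end 10: [12, 6, 10, 2, 1, 9, 9, 11, 2] sum 62, len 9
end 11: [12, 6, 10, 2, 1, 9, 9, 11, 2, 4] sum 66, len 10
Shortest qualifying length: 8.

8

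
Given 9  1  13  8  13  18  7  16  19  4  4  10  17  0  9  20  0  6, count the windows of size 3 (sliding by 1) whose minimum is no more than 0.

5

9 1 13 → min 1
1 13 8 → min 1
13 8 13 → min 8
8 13 18 → min 8
13 18 7 → min 7
18 7 16 → min 7
7 16 19 → min 7
16 19 4 → min 4
19 4 4 → min 4
4 4 10 → min 4
4 10 17 → min 4
10 17 0 → min 0  ≤ 0 ✓
17 0 9 → min 0  ≤ 0 ✓
0 9 20 → min 0  ≤ 0 ✓
9 20 0 → min 0  ≤ 0 ✓
20 0 6 → min 0  ≤ 0 ✓
5 windows satisfy the condition.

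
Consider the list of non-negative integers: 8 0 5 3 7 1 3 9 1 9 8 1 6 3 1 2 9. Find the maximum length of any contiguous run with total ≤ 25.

[8] sum 8 len 1
[8, 0] sum 8 len 2
[8, 0, 5] sum 13 len 3
[8, 0, 5, 3] sum 16 len 4
[8, 0, 5, 3, 7] sum 23 len 5
[8, 0, 5, 3, 7, 1] sum 24 len 6
[0, 5, 3, 7, 1, 3] sum 19 len 6
[3, 7, 1, 3, 9] sum 23 len 5
[3, 7, 1, 3, 9, 1] sum 24 len 6
[1, 3, 9, 1, 9] sum 23 len 5
[1, 9, 8] sum 18 len 3
[1, 9, 8, 1] sum 19 len 4
[1, 9, 8, 1, 6] sum 25 len 5
[8, 1, 6, 3] sum 18 len 4
[8, 1, 6, 3, 1] sum 19 len 5
[8, 1, 6, 3, 1, 2] sum 21 len 6
[1, 6, 3, 1, 2, 9] sum 22 len 6
Longest length seen: 6.

6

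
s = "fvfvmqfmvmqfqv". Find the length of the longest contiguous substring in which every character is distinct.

4

[f] len 1
[f, v] len 2
[v, f] len 2
[f, v] len 2
[f, v, m] len 3
[f, v, m, q] len 4
[v, m, q, f] len 4
[q, f, m] len 3
[q, f, m, v] len 4
[v, m] len 2
[v, m, q] len 3
[v, m, q, f] len 4
[f, q] len 2
[f, q, v] len 3
Longest all-distinct length: 4.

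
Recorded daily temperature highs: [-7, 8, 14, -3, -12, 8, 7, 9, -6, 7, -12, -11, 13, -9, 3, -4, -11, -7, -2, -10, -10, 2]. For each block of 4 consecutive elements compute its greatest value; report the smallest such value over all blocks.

Window maxs for each of the 19 positions:
(-7, 8, 14, -3) → max 14
(8, 14, -3, -12) → max 14
(14, -3, -12, 8) → max 14
(-3, -12, 8, 7) → max 8
(-12, 8, 7, 9) → max 9
(8, 7, 9, -6) → max 9
(7, 9, -6, 7) → max 9
(9, -6, 7, -12) → max 9
(-6, 7, -12, -11) → max 7
(7, -12, -11, 13) → max 13
(-12, -11, 13, -9) → max 13
(-11, 13, -9, 3) → max 13
(13, -9, 3, -4) → max 13
(-9, 3, -4, -11) → max 3
(3, -4, -11, -7) → max 3
(-4, -11, -7, -2) → max -2
(-11, -7, -2, -10) → max -2
(-7, -2, -10, -10) → max -2
(-2, -10, -10, 2) → max 2
Smallest of these is -2.

-2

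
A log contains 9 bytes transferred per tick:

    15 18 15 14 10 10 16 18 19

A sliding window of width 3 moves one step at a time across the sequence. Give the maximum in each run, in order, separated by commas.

[15, 18, 15] → max 18
[18, 15, 14] → max 18
[15, 14, 10] → max 15
[14, 10, 10] → max 14
[10, 10, 16] → max 16
[10, 16, 18] → max 18
[16, 18, 19] → max 19

18, 18, 15, 14, 16, 18, 19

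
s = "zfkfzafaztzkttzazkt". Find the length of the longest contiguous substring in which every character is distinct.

4

[z] len 1
[z, f] len 2
[z, f, k] len 3
[k, f] len 2
[k, f, z] len 3
[k, f, z, a] len 4
[z, a, f] len 3
[f, a] len 2
[f, a, z] len 3
[f, a, z, t] len 4
[t, z] len 2
[t, z, k] len 3
[z, k, t] len 3
[t] len 1
[t, z] len 2
[t, z, a] len 3
[a, z] len 2
[a, z, k] len 3
[a, z, k, t] len 4
Longest all-distinct length: 4.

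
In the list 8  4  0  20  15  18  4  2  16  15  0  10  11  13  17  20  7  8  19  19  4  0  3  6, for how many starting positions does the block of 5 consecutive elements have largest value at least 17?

8 4 0 20 15 → max 20  ≥ 17 ✓
4 0 20 15 18 → max 20  ≥ 17 ✓
0 20 15 18 4 → max 20  ≥ 17 ✓
20 15 18 4 2 → max 20  ≥ 17 ✓
15 18 4 2 16 → max 18  ≥ 17 ✓
18 4 2 16 15 → max 18  ≥ 17 ✓
4 2 16 15 0 → max 16
2 16 15 0 10 → max 16
16 15 0 10 11 → max 16
15 0 10 11 13 → max 15
0 10 11 13 17 → max 17  ≥ 17 ✓
10 11 13 17 20 → max 20  ≥ 17 ✓
11 13 17 20 7 → max 20  ≥ 17 ✓
13 17 20 7 8 → max 20  ≥ 17 ✓
17 20 7 8 19 → max 20  ≥ 17 ✓
20 7 8 19 19 → max 20  ≥ 17 ✓
7 8 19 19 4 → max 19  ≥ 17 ✓
8 19 19 4 0 → max 19  ≥ 17 ✓
19 19 4 0 3 → max 19  ≥ 17 ✓
19 4 0 3 6 → max 19  ≥ 17 ✓
16 windows satisfy the condition.

16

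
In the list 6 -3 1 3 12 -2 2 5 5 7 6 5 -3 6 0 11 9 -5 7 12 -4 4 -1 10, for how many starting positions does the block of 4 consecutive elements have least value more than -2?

4

[6, -3, 1, 3] → min -3
[-3, 1, 3, 12] → min -3
[1, 3, 12, -2] → min -2
[3, 12, -2, 2] → min -2
[12, -2, 2, 5] → min -2
[-2, 2, 5, 5] → min -2
[2, 5, 5, 7] → min 2  > -2 ✓
[5, 5, 7, 6] → min 5  > -2 ✓
[5, 7, 6, 5] → min 5  > -2 ✓
[7, 6, 5, -3] → min -3
[6, 5, -3, 6] → min -3
[5, -3, 6, 0] → min -3
[-3, 6, 0, 11] → min -3
[6, 0, 11, 9] → min 0  > -2 ✓
[0, 11, 9, -5] → min -5
[11, 9, -5, 7] → min -5
[9, -5, 7, 12] → min -5
[-5, 7, 12, -4] → min -5
[7, 12, -4, 4] → min -4
[12, -4, 4, -1] → min -4
[-4, 4, -1, 10] → min -4
4 windows satisfy the condition.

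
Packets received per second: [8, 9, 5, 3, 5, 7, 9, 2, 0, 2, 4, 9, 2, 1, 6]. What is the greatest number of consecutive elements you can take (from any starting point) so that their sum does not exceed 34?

[8] sum 8 len 1
[8, 9] sum 17 len 2
[8, 9, 5] sum 22 len 3
[8, 9, 5, 3] sum 25 len 4
[8, 9, 5, 3, 5] sum 30 len 5
[9, 5, 3, 5, 7] sum 29 len 5
[5, 3, 5, 7, 9] sum 29 len 5
[5, 3, 5, 7, 9, 2] sum 31 len 6
[5, 3, 5, 7, 9, 2, 0] sum 31 len 7
[5, 3, 5, 7, 9, 2, 0, 2] sum 33 len 8
[3, 5, 7, 9, 2, 0, 2, 4] sum 32 len 8
[7, 9, 2, 0, 2, 4, 9] sum 33 len 7
[9, 2, 0, 2, 4, 9, 2] sum 28 len 7
[9, 2, 0, 2, 4, 9, 2, 1] sum 29 len 8
[2, 0, 2, 4, 9, 2, 1, 6] sum 26 len 8
Longest length seen: 8.

8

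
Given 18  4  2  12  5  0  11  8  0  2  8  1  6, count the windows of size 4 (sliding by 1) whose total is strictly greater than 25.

2

[18, 4, 2, 12] → sum 36  > 25 ✓
[4, 2, 12, 5] → sum 23
[2, 12, 5, 0] → sum 19
[12, 5, 0, 11] → sum 28  > 25 ✓
[5, 0, 11, 8] → sum 24
[0, 11, 8, 0] → sum 19
[11, 8, 0, 2] → sum 21
[8, 0, 2, 8] → sum 18
[0, 2, 8, 1] → sum 11
[2, 8, 1, 6] → sum 17
2 windows satisfy the condition.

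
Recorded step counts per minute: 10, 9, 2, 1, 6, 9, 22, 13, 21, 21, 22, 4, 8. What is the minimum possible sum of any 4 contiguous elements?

Window sums for each of the 10 positions:
10 9 2 1 → sum 22
9 2 1 6 → sum 18
2 1 6 9 → sum 18
1 6 9 22 → sum 38
6 9 22 13 → sum 50
9 22 13 21 → sum 65
22 13 21 21 → sum 77
13 21 21 22 → sum 77
21 21 22 4 → sum 68
21 22 4 8 → sum 55
Minimum of these is 18.

18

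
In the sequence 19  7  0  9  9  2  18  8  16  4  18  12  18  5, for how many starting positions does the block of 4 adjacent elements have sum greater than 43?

6

(19, 7, 0, 9) → sum 35
(7, 0, 9, 9) → sum 25
(0, 9, 9, 2) → sum 20
(9, 9, 2, 18) → sum 38
(9, 2, 18, 8) → sum 37
(2, 18, 8, 16) → sum 44  > 43 ✓
(18, 8, 16, 4) → sum 46  > 43 ✓
(8, 16, 4, 18) → sum 46  > 43 ✓
(16, 4, 18, 12) → sum 50  > 43 ✓
(4, 18, 12, 18) → sum 52  > 43 ✓
(18, 12, 18, 5) → sum 53  > 43 ✓
6 windows satisfy the condition.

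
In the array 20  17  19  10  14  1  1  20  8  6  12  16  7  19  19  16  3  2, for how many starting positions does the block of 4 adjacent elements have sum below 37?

4

20 17 19 10 → sum 66
17 19 10 14 → sum 60
19 10 14 1 → sum 44
10 14 1 1 → sum 26  < 37 ✓
14 1 1 20 → sum 36  < 37 ✓
1 1 20 8 → sum 30  < 37 ✓
1 20 8 6 → sum 35  < 37 ✓
20 8 6 12 → sum 46
8 6 12 16 → sum 42
6 12 16 7 → sum 41
12 16 7 19 → sum 54
16 7 19 19 → sum 61
7 19 19 16 → sum 61
19 19 16 3 → sum 57
19 16 3 2 → sum 40
4 windows satisfy the condition.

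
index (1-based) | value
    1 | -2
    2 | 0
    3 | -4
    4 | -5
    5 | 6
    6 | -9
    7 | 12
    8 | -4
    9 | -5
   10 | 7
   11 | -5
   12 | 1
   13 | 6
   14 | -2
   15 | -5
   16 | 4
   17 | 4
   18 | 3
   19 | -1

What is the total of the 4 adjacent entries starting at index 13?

3

Elements at indices 13..16: 6, -2, -5, 4
sum(6, -2, -5, 4) = 3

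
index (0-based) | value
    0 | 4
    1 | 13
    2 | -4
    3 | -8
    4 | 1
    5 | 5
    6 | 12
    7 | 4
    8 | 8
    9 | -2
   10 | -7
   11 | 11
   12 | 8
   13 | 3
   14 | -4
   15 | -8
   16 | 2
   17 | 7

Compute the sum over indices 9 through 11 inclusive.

2

Elements at indices 9..11: -2, -7, 11
sum(-2, -7, 11) = 2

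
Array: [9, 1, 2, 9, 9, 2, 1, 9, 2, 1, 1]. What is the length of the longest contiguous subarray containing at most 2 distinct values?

4

Extend right; when distinct count exceeds 2, shrink from the left:
add 9: window [9] (1 distinct), len 1
add 1: window [9, 1] (2 distinct), len 2
add 2: window [1, 2] (2 distinct), len 2
add 9: window [2, 9] (2 distinct), len 2
add 9: window [2, 9, 9] (2 distinct), len 3
add 2: window [2, 9, 9, 2] (2 distinct), len 4
add 1: window [2, 1] (2 distinct), len 2
add 9: window [1, 9] (2 distinct), len 2
add 2: window [9, 2] (2 distinct), len 2
add 1: window [2, 1] (2 distinct), len 2
add 1: window [2, 1, 1] (2 distinct), len 3
Longest length with ≤2 distinct: 4.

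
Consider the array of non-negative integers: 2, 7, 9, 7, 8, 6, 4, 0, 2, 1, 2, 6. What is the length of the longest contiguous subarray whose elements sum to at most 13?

5

Extend to the right; shrink from the left whenever the sum exceeds 13:
add 2: [2] sum 2, len 1
add 7: [2, 7] sum 9, len 2
add 9: [9] sum 9, len 1
add 7: [7] sum 7, len 1
add 8: [8] sum 8, len 1
add 6: [6] sum 6, len 1
add 4: [6, 4] sum 10, len 2
add 0: [6, 4, 0] sum 10, len 3
add 2: [6, 4, 0, 2] sum 12, len 4
add 1: [6, 4, 0, 2, 1] sum 13, len 5
add 2: [4, 0, 2, 1, 2] sum 9, len 5
add 6: [0, 2, 1, 2, 6] sum 11, len 5
Longest length seen: 5.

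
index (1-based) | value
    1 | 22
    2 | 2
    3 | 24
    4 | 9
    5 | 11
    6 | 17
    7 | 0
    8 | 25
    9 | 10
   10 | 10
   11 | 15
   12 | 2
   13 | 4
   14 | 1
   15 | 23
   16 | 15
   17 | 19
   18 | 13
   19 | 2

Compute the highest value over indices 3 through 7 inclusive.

24

Elements at indices 3..7: 24, 9, 11, 17, 0
max(24, 9, 11, 17, 0) = 24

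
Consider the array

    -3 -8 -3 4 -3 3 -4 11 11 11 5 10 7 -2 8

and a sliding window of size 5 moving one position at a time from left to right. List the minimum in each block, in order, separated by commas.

-8, -8, -4, -4, -4, -4, -4, 5, 5, -2, -2

(-3, -8, -3, 4, -3) → min -8
(-8, -3, 4, -3, 3) → min -8
(-3, 4, -3, 3, -4) → min -4
(4, -3, 3, -4, 11) → min -4
(-3, 3, -4, 11, 11) → min -4
(3, -4, 11, 11, 11) → min -4
(-4, 11, 11, 11, 5) → min -4
(11, 11, 11, 5, 10) → min 5
(11, 11, 5, 10, 7) → min 5
(11, 5, 10, 7, -2) → min -2
(5, 10, 7, -2, 8) → min -2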